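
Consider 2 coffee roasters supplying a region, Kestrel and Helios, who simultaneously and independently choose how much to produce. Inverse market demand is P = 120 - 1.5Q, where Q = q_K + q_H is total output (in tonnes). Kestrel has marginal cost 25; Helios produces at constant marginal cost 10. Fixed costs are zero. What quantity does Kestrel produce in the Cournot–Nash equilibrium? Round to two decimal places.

Kestrel's profit: π_K = (120 - 1.5Q)q_K - (25q_K). Setting ∂π_K/∂q_K = 0: 95 - 3q_K - (3/2)(q_H) = 0.
Helios's profit: π_H = (120 - 1.5Q)q_H - (10q_H). Setting ∂π_H/∂q_H = 0: 110 - 3q_H - (3/2)(q_K) = 0.
Best responses: q_K = (95 - (3/2)q_H)/3, q_H = (110 - (3/2)q_K)/3.
Substituting one into the other gives q_K = 160/9 and q_H = 250/9.

17.78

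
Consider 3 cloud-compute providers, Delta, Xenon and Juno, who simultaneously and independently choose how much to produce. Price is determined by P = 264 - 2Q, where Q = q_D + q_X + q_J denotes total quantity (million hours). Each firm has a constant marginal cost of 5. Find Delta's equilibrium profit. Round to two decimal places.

2096.28

Each firm earns π_i = (264 - 2Q)q_i - 5q_i.
First-order condition (treating rivals' output as given): 259 - 4q_i - 2·Σ_{j≠i} q_j = 0.
By symmetry each firm produces the same amount; substituting Σ_{j≠i} q_j = 2q_i yields q_i = 259/8.
Price P = 264 - 2·(777/8) = 279/4.
Delta's profit: (279/4 - 5)·(259/8) = 2096.2813.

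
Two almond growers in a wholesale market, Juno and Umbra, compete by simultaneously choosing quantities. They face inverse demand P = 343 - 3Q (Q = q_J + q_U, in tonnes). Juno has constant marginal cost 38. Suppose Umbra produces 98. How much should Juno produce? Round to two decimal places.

With the rival's output fixed at 98, Juno's profit is π_J = (343 - 3·98 - 3q_J)q_J - (38q_J) = (49 - 3q_J)q_J - (38q_J).
∂π_J/∂q_J = 11 - 6q_J = 0, so q_J = 11/6.

1.83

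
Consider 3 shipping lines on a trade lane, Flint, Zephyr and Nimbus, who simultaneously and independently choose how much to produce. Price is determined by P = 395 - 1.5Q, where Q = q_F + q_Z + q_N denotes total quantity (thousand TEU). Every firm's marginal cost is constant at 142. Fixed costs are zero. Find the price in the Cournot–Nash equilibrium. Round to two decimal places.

205.25

Each firm earns π_i = (395 - 1.5Q)q_i - 142q_i.
First-order condition (treating rivals' output as given): 253 - 3q_i - (3/2)·Σ_{j≠i} q_j = 0.
With identical firms every q_j equals q_i, so Σ_{j≠i} q_j = 2q_i and 253 = 6q_i, giving q_i = 253/6.
Total output Q = 253/2, so price P = 395 - (3/2)·(253/2) = 821/4.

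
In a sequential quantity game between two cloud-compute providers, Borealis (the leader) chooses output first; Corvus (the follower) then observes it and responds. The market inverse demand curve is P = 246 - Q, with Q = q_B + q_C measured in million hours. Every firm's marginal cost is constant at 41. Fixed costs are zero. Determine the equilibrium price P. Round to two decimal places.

92.25

Solve by backward induction. Given q_B, the follower Corvus maximises π_C = (246 - q_B - q_C)q_C - 41q_C.
∂π_C/∂q_C = 205 - q_B - 2q_C = 0 gives the reaction function q_C = (205 - q_B)/2.
Borealis substitutes q_C(q_B) into its own profit: π_B = q_B(246 - q_B - (205 - q_B)/2) - 41q_B = (287/2 - (1/2)q_B)q_B - 41q_B.
Maximising: ∂π_B/∂q_B = 205/2 - q_B = 0, giving q_B = 205/2.
Then q_C = (205 - 205/2)/2 = 205/4.
Total output Q = 615/4, so price P = 246 - 615/4 = 369/4.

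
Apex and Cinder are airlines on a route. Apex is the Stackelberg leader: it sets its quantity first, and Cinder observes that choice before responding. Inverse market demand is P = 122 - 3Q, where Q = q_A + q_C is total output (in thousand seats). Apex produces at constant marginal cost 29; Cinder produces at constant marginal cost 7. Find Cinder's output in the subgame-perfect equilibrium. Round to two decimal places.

13.25

The follower Cinder best-responds to any q_A: π_C = (122 - 3Q)q_C - 7q_C.
∂π_C/∂q_C = 115 - 3q_A - 6q_C = 0 gives the reaction function q_C = (115 - 3q_A)/6.
The leader anticipates this reaction. Substituting into P = 122 - 3Q gives P = 129/2 - (3/2)q_A, so π_A = (129/2 - (3/2)q_A)q_A - 29q_A.
Maximising: ∂π_A/∂q_A = 71/2 - 3q_A = 0, giving q_A = 71/6.
Then q_C = (115 - 3·(71/6))/6 = 53/4.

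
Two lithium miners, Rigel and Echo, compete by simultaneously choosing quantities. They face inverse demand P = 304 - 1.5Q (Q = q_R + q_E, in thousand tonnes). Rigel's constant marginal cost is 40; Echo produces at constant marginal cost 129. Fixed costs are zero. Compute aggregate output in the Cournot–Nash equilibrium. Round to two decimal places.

Rigel's profit: π_R = (304 - 1.5Q)q_R - (40q_R). Setting ∂π_R/∂q_R = 0: 264 - 3q_R - (3/2)(q_E) = 0.
Echo's profit: π_E = (304 - 1.5Q)q_E - (129q_E). Setting ∂π_E/∂q_E = 0: 175 - 3q_E - (3/2)(q_R) = 0.
So q_R = (264 - (3/2)q_E)/3 and q_E = (175 - (3/2)q_R)/3.
Substituting one into the other gives q_R = 706/9 and q_E = 172/9.
Total output Q = 706/9 + 172/9 = 878/9.

97.56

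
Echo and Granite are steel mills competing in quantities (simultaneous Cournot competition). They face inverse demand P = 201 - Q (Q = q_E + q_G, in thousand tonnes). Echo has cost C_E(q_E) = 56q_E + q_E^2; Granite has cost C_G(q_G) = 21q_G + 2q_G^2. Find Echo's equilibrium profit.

Echo's profit: π_E = (201 - Q)q_E - (56q_E + q_E²). Setting ∂π_E/∂q_E = 0: 145 - 4q_E - (q_G) = 0.
Granite's first-order condition: 180 - 6q_G - (q_E) = 0.
So q_E = (145 - q_G)/4 and q_G = (180 - q_E)/6.
Solving the pair: q_E = 30, q_G = 25.
Price P = 201 - 55 = 146.
Echo's profit: 146·30 - 56·30 - 30² = 1800.

1800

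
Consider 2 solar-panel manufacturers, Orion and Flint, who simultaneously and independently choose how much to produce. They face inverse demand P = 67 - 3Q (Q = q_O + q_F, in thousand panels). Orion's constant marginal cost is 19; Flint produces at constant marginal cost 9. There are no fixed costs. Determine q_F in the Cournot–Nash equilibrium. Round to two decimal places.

Orion's profit: π_O = (67 - 3Q)q_O - (19q_O). Setting ∂π_O/∂q_O = 0: 48 - 6q_O - 3(q_F) = 0.
Flint's profit: π_F = (67 - 3Q)q_F - (9q_F). Setting ∂π_F/∂q_F = 0: 58 - 6q_F - 3(q_O) = 0.
Best responses: q_O = (48 - 3q_F)/6, q_F = (58 - 3q_O)/6.
Substituting one into the other gives q_O = 38/9 and q_F = 68/9.

7.56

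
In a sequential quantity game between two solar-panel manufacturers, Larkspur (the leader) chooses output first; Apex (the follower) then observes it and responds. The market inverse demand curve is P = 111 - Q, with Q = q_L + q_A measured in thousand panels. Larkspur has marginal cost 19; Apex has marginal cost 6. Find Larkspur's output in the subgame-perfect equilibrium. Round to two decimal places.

The follower Apex best-responds to any q_L: π_A = (111 - Q)q_A - 6q_A.
Setting the follower's marginal profit to zero, 105 - q_L - 2q_A = 0, i.e. q_A = (105 - q_L)/2.
Larkspur substitutes q_A(q_L) into its own profit: π_L = q_L(111 - q_L - (105 - q_L)/2) - 19q_L = (117/2 - (1/2)q_L)q_L - 19q_L.
The leader's first-order condition 79/2 - q_L = 0 yields q_L = 79/2.
Then q_A = (105 - 79/2)/2 = 131/4.

39.50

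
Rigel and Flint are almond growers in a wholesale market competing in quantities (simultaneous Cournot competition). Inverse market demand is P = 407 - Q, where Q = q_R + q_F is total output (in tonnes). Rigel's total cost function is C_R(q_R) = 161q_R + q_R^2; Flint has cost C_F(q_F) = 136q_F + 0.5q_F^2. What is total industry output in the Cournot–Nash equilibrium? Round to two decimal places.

118.64

Rigel's profit: π_R = (407 - Q)q_R - (161q_R + q_R²). Setting ∂π_R/∂q_R = 0: 246 - 4q_R - (q_F) = 0.
Flint's first-order condition: 271 - 3q_F - (q_R) = 0.
Best responses: q_R = (246 - q_F)/4, q_F = (271 - q_R)/3.
Substituting one into the other gives q_R = 467/11 and q_F = 838/11.
Total output Q = 467/11 + 838/11 = 1305/11.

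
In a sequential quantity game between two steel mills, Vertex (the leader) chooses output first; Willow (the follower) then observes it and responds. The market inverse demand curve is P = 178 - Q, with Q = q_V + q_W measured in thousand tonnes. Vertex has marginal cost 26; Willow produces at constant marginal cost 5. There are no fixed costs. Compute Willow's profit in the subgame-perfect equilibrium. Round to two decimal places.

2889.06

Solve by backward induction. Given q_V, the follower Willow maximises π_W = (178 - q_V - q_W)q_W - 5q_W.
Follower FOC: 173 - q_V - 2q_W = 0, so q_W(q_V) = (173 - q_V)/2.
Vertex substitutes q_W(q_V) into its own profit: π_V = q_V(178 - q_V - (173 - q_V)/2) - 26q_V = (183/2 - (1/2)q_V)q_V - 26q_V.
Maximising: ∂π_V/∂q_V = 131/2 - q_V = 0, giving q_V = 131/2.
Then q_W = (173 - 131/2)/2 = 215/4.
Price P = 178 - 477/4 = 235/4.
Willow's profit: (235/4 - 5)·(215/4) = 2889.0625.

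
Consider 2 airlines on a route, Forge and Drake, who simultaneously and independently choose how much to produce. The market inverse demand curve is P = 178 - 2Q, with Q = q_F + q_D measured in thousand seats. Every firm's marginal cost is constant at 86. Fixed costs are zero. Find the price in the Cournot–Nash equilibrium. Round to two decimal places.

A representative firm's profit is π_i = q_i(178 - 2Q) - 86q_i.
Setting ∂π_i/∂q_i = 0 with rivals' quantities fixed: 92 - 4q_i - 2q_j = 0.
By symmetry each firm produces the same amount; substituting q_j = q_i yields q_i = 92/6 = 46/3.
Total output Q = 92/3, so price P = 178 - 2·(92/3) = 350/3.

116.67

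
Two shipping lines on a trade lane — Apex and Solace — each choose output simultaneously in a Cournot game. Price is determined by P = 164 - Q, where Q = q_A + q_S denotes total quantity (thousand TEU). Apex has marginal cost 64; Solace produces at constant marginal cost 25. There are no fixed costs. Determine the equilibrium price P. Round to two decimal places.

84.33

Apex's profit: π_A = (164 - Q)q_A - (64q_A). Setting ∂π_A/∂q_A = 0: 100 - 2q_A - (q_S) = 0.
Solace's first-order condition: 139 - 2q_S - (q_A) = 0.
Rearranging gives the reaction functions q_A = (100 - q_S)/2 and q_S = (139 - q_A)/2.
Solving the pair: q_A = 61/3, q_S = 178/3.
Total output Q = 239/3, so price P = 164 - 239/3 = 253/3.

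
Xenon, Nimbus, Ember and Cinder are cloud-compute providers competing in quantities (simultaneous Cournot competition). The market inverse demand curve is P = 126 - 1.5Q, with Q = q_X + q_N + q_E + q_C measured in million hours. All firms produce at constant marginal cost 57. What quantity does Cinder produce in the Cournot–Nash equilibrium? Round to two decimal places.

9.20

Each firm earns π_i = (126 - 1.5Q)q_i - 57q_i.
Setting ∂π_i/∂q_i = 0 with rivals' quantities fixed: 69 - 3q_i - (3/2)·Σ_{j≠i} q_j = 0.
By symmetry each firm produces the same amount; substituting Σ_{j≠i} q_j = 3q_i yields q_i = 69/(15/2) = 46/5.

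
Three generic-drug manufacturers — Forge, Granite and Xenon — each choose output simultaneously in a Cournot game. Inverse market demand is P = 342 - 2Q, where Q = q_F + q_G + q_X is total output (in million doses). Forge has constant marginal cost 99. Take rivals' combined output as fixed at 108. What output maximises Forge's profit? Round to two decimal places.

6.75

With rivals' combined output fixed at 108, Forge's profit is π_F = (342 - 2·108 - 2q_F)q_F - (99q_F) = (126 - 2q_F)q_F - (99q_F).
∂π_F/∂q_F = 27 - 4q_F = 0, so q_F = 27/4.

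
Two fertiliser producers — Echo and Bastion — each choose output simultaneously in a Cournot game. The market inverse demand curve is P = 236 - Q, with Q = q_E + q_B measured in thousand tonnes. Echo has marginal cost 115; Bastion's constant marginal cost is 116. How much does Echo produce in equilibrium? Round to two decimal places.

40.67

Echo's profit: π_E = (236 - Q)q_E - (115q_E). Setting ∂π_E/∂q_E = 0: 121 - 2q_E - (q_B) = 0.
Bastion's first-order condition: 120 - 2q_B - (q_E) = 0.
Best responses: q_E = (121 - q_B)/2, q_B = (120 - q_E)/2.
Solving the pair: q_E = 122/3, q_B = 119/3.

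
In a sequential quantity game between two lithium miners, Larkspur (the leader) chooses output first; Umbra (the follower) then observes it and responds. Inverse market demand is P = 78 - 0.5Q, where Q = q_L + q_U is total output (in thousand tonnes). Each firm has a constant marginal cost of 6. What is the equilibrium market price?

Solve by backward induction. Given q_L, the follower Umbra maximises π_U = (78 - (1/2)q_L - (1/2)q_U)q_U - 6q_U.
Follower FOC: 72 - (1/2)q_L - q_U = 0, so q_U(q_L) = (72 - (1/2)q_L).
Larkspur substitutes q_U(q_L) into its own profit: π_L = q_L(78 - (1/2)q_L - (72 - (1/2)q_L)/2) - 6q_L = (42 - (1/4)q_L)q_L - 6q_L.
The leader's first-order condition 36 - (1/2)q_L = 0 yields q_L = 72.
Then q_U = (72 - (1/2)·72) = 36.
Total output Q = 108, so price P = 78 - (1/2)·108 = 24.

24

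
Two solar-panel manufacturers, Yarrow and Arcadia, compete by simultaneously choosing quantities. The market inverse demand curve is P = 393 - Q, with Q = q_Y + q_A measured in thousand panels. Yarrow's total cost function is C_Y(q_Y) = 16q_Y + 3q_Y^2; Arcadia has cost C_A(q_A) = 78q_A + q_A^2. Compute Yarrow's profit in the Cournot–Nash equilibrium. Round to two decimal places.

5924.03

Yarrow's profit: π_Y = (393 - Q)q_Y - (16q_Y + 3q_Y²). Setting ∂π_Y/∂q_Y = 0: 377 - 8q_Y - (q_A) = 0.
Arcadia's first-order condition: 315 - 4q_A - (q_Y) = 0.
Rearranging gives the reaction functions q_Y = (377 - q_A)/8 and q_A = (315 - q_Y)/4.
Solving the pair: q_Y = 1193/31, q_A = 69.1290.
Price P = 393 - 107.6129 = 285.3871.
Yarrow's profit: 285.3871·(1193/31) - 16·(1193/31) - 3(1193/31)² = 5924.0333.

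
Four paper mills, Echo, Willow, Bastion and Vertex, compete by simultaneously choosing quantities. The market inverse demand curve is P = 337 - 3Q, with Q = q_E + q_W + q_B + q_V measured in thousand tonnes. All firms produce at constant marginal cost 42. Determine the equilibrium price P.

A representative firm's profit is π_i = q_i(337 - 3Q) - 42q_i.
First-order condition (treating rivals' output as given): 295 - 6q_i - 3·Σ_{j≠i} q_j = 0.
With identical firms every q_j equals q_i, so Σ_{j≠i} q_j = 3q_i and 295 = 15q_i, giving q_i = 59/3.
Total output Q = 236/3, so price P = 337 - 3·(236/3) = 101.

101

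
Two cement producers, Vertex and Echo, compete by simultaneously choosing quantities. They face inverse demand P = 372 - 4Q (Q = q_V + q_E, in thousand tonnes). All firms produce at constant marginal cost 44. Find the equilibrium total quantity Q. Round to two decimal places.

54.67

Each firm earns π_i = (372 - 4Q)q_i - 44q_i.
First-order condition (treating rivals' output as given): 328 - 8q_i - 4q_j = 0.
With identical firms every q_j equals q_i, so q_j = q_i and 328 = 12q_i, giving q_i = 82/3.
Total output Q = 82/3 + 82/3 = 164/3.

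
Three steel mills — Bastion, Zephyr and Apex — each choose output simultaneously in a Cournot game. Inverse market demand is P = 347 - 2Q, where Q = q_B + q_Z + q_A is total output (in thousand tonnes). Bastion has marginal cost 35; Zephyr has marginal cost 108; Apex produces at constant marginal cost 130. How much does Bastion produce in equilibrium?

60

Bastion's profit: π_B = (347 - 2Q)q_B - (35q_B). Setting ∂π_B/∂q_B = 0: 312 - 4q_B - 2(q_Z + q_A) = 0.
Zephyr's profit: π_Z = (347 - 2Q)q_Z - (108q_Z). Setting ∂π_Z/∂q_Z = 0: 239 - 4q_Z - 2(q_B + q_A) = 0.
Apex's profit: π_A = (347 - 2Q)q_A - (130q_A). Setting ∂π_A/∂q_A = 0: 217 - 4q_A - 2(q_B + q_Z) = 0.
Adding the 3 conditions: 768 − 4Q − 4Q = 0, i.e. Q = 96.
Back-substituting: q_B = (312 − 192)/2 = 60, q_Z = (239 − 192)/2 = 47/2, q_A = (217 − 192)/2 = 25/2.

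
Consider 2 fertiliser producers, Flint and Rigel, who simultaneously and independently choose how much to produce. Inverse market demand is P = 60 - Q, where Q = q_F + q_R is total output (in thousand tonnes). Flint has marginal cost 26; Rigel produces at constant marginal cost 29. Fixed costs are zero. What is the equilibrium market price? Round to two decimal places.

38.33

Flint's profit: π_F = (60 - Q)q_F - (26q_F). Setting ∂π_F/∂q_F = 0: 34 - 2q_F - (q_R) = 0.
Rigel's first-order condition: 31 - 2q_R - (q_F) = 0.
Best responses: q_F = (34 - q_R)/2, q_R = (31 - q_F)/2.
Solving the pair: q_F = 37/3, q_R = 28/3.
Total output Q = 65/3, so price P = 60 - 65/3 = 115/3.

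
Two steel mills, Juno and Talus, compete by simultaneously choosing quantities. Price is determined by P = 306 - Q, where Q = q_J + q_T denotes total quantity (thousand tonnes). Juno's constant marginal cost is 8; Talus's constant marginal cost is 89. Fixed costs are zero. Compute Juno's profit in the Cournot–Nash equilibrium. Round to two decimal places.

15960.11

Juno's profit: π_J = (306 - Q)q_J - (8q_J). Setting ∂π_J/∂q_J = 0: 298 - 2q_J - (q_T) = 0.
Talus's first-order condition: 217 - 2q_T - (q_J) = 0.
So q_J = (298 - q_T)/2 and q_T = (217 - q_J)/2.
Substituting one into the other gives q_J = 379/3 and q_T = 136/3.
Price P = 306 - 515/3 = 403/3.
Juno's profit: (403/3 - 8)·(379/3) = 15960.1111.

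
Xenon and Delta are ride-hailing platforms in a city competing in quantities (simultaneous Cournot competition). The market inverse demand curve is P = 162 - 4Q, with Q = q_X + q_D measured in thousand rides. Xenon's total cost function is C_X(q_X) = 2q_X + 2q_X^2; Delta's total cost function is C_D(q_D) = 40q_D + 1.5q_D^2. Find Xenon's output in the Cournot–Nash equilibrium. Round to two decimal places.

Xenon's profit: π_X = (162 - 4Q)q_X - (2q_X + 2q_X²). Setting ∂π_X/∂q_X = 0: 160 - 12q_X - 4(q_D) = 0.
Delta's first-order condition: 122 - 11q_D - 4(q_X) = 0.
Best responses: q_X = (160 - 4q_D)/12, q_D = (122 - 4q_X)/11.
Substituting one into the other gives q_X = 318/29 and q_D = 206/29.

10.97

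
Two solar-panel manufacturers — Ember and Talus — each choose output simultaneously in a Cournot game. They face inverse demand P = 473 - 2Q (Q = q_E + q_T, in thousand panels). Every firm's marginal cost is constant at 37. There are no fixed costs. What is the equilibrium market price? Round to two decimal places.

Each firm earns π_i = (473 - 2Q)q_i - 37q_i.
Setting ∂π_i/∂q_i = 0 with rivals' quantities fixed: 436 - 4q_i - 2q_j = 0.
With identical firms every q_j equals q_i, so q_j = q_i and 436 = 6q_i, giving q_i = 218/3.
Total output Q = 436/3, so price P = 473 - 2·(436/3) = 547/3.

182.33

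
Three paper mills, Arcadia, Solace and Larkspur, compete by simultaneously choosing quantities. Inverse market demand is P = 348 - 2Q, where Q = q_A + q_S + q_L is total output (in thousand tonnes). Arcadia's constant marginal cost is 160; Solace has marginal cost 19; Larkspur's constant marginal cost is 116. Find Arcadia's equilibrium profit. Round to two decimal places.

Arcadia's profit: π_A = (348 - 2Q)q_A - (160q_A). Setting ∂π_A/∂q_A = 0: 188 - 4q_A - 2(q_S + q_L) = 0.
Solace's profit: π_S = (348 - 2Q)q_S - (19q_S). Setting ∂π_S/∂q_S = 0: 329 - 4q_S - 2(q_A + q_L) = 0.
Larkspur's first-order condition: 232 - 4q_L - 2(q_A + q_S) = 0.
Adding the 3 first-order conditions: 749 − 8Q = 0, so Q = 749/8.
Back-substituting: q_A = (188 − 749/4)/2 = 3/8, q_S = (329 − 749/4)/2 = 567/8, q_L = (232 − 749/4)/2 = 179/8.
Price P = 348 - 2·(749/8) = 643/4.
Arcadia's profit: (643/4 - 160)·(3/8) = 9/32.

0.28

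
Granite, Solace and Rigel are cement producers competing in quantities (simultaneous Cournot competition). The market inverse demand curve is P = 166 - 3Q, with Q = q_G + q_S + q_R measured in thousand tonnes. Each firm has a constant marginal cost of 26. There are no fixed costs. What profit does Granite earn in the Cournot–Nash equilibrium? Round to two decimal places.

408.33

Each firm earns π_i = (166 - 3Q)q_i - 26q_i.
Setting ∂π_i/∂q_i = 0 with rivals' quantities fixed: 140 - 6q_i - 3·Σ_{j≠i} q_j = 0.
With identical firms every q_j equals q_i, so Σ_{j≠i} q_j = 2q_i and 140 = 12q_i, giving q_i = 35/3.
Price P = 166 - 3·35 = 61.
Granite's profit: (61 - 26)·(35/3) = 1225/3.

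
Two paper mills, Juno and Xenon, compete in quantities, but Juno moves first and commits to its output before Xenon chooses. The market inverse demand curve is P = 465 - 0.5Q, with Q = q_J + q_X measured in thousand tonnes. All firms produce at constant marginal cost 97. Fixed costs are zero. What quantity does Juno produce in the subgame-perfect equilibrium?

368

The follower Xenon best-responds to any q_J: π_X = (465 - 0.5Q)q_X - 97q_X.
Setting the follower's marginal profit to zero, 368 - (1/2)q_J - q_X = 0, i.e. q_X = (368 - (1/2)q_J).
The leader anticipates this reaction. Substituting into P = 465 - 0.5Q gives P = 281 - (1/4)q_J, so π_J = (281 - (1/4)q_J)q_J - 97q_J.
Maximising: ∂π_J/∂q_J = 184 - (1/2)q_J = 0, giving q_J = 368.
Then q_X = (368 - (1/2)·368) = 184.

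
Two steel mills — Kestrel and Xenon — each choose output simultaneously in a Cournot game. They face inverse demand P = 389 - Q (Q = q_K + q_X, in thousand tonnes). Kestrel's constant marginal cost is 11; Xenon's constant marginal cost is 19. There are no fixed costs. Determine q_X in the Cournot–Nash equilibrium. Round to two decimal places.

Kestrel's profit: π_K = (389 - Q)q_K - (11q_K). Setting ∂π_K/∂q_K = 0: 378 - 2q_K - (q_X) = 0.
Xenon's first-order condition: 370 - 2q_X - (q_K) = 0.
Best responses: q_K = (378 - q_X)/2, q_X = (370 - q_K)/2.
Substituting one into the other gives q_K = 386/3 and q_X = 362/3.

120.67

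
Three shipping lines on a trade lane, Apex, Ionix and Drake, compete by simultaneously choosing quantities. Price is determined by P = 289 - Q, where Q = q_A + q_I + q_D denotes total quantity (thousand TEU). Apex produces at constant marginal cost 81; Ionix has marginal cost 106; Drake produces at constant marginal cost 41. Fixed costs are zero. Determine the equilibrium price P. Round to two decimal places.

129.25

Apex's profit: π_A = (289 - Q)q_A - (81q_A). Setting ∂π_A/∂q_A = 0: 208 - 2q_A - (q_I + q_D) = 0.
Ionix's first-order condition: 183 - 2q_I - (q_A + q_D) = 0.
Drake's first-order condition: 248 - 2q_D - (q_A + q_I) = 0.
Adding the 3 conditions: 639 − 2Q − 2Q = 0, i.e. Q = 639/4.
Back-substituting: q_A = (208 − 639/4) = 193/4, q_I = (183 − 639/4) = 93/4, q_D = (248 − 639/4) = 353/4.
Total output Q = 639/4, so price P = 289 - 639/4 = 517/4.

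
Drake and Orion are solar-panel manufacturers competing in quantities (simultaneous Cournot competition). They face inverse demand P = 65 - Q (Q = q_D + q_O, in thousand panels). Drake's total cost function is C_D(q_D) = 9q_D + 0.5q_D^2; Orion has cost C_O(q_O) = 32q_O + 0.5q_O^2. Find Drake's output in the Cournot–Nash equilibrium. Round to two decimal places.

16.88

Drake's profit: π_D = (65 - Q)q_D - (9q_D + (1/2)q_D²). Setting ∂π_D/∂q_D = 0: 56 - 3q_D - (q_O) = 0.
Orion's profit: π_O = (65 - Q)q_O - (32q_O + (1/2)q_O²). Setting ∂π_O/∂q_O = 0: 33 - 3q_O - (q_D) = 0.
Rearranging gives the reaction functions q_D = (56 - q_O)/3 and q_O = (33 - q_D)/3.
Substituting one into the other gives q_D = 135/8 and q_O = 43/8.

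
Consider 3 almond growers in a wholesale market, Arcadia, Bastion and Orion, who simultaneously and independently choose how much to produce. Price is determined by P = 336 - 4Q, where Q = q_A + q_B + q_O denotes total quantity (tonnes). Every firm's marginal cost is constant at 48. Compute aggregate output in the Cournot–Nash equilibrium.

A representative firm's profit is π_i = q_i(336 - 4Q) - 48q_i.
Setting ∂π_i/∂q_i = 0 with rivals' quantities fixed: 288 - 8q_i - 4·Σ_{j≠i} q_j = 0.
By symmetry each firm produces the same amount; substituting Σ_{j≠i} q_j = 2q_i yields q_i = 288/16 = 18.
Total output Q = 18 + 18 + 18 = 54.

54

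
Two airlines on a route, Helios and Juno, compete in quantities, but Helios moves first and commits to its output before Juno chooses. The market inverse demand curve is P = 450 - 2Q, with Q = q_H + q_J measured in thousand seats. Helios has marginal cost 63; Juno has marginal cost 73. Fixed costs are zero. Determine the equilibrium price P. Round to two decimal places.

162.25

Solve by backward induction. Given q_H, the follower Juno maximises π_J = (450 - 2q_H - 2q_J)q_J - 73q_J.
Setting the follower's marginal profit to zero, 377 - 2q_H - 4q_J = 0, i.e. q_J = (377 - 2q_H)/4.
The leader anticipates this reaction. Substituting into P = 450 - 2Q gives P = 523/2 - q_H, so π_H = (523/2 - q_H)q_H - 63q_H.
Leader FOC: 397/2 - 2q_H = 0, so q_H = 397/4.
Then q_J = (377 - 2·(397/4))/4 = 357/8.
Total output Q = 1151/8, so price P = 450 - 2·(1151/8) = 649/4.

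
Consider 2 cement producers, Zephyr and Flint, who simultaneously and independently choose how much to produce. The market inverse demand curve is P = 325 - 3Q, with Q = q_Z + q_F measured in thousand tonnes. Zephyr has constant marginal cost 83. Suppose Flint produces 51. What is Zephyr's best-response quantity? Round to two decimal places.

With the rival's output fixed at 51, Zephyr's profit is π_Z = (325 - 3·51 - 3q_Z)q_Z - (83q_Z) = (172 - 3q_Z)q_Z - (83q_Z).
∂π_Z/∂q_Z = 89 - 6q_Z = 0, so q_Z = 89/6.

14.83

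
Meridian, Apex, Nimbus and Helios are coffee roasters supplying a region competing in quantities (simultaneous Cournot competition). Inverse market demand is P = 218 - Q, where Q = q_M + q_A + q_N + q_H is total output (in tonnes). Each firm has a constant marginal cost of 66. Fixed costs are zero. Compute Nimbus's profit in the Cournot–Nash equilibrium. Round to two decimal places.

924.16

Each firm earns π_i = (218 - Q)q_i - 66q_i.
Setting ∂π_i/∂q_i = 0 with rivals' quantities fixed: 152 - 2q_i - Σ_{j≠i} q_j = 0.
By symmetry each firm produces the same amount; substituting Σ_{j≠i} q_j = 3q_i yields q_i = 152/5.
Price P = 218 - 608/5 = 482/5.
Nimbus's profit: (482/5 - 66)·(152/5) = 924.1600.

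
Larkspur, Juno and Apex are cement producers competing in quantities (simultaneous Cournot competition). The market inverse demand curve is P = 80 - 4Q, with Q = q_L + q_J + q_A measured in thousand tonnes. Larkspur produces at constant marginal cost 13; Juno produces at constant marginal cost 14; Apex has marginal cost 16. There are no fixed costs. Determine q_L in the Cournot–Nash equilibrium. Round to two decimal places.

4.44

Larkspur's profit: π_L = (80 - 4Q)q_L - (13q_L). Setting ∂π_L/∂q_L = 0: 67 - 8q_L - 4(q_J + q_A) = 0.
Juno's profit: π_J = (80 - 4Q)q_J - (14q_J). Setting ∂π_J/∂q_J = 0: 66 - 8q_J - 4(q_L + q_A) = 0.
Apex's first-order condition: 64 - 8q_A - 4(q_L + q_J) = 0.
Adding the 3 first-order conditions: 197 − 16Q = 0, so Q = 197/16.
Back-substituting: q_L = (67 − 197/4)/4 = 71/16, q_J = (66 − 197/4)/4 = 67/16, q_A = (64 − 197/4)/4 = 59/16.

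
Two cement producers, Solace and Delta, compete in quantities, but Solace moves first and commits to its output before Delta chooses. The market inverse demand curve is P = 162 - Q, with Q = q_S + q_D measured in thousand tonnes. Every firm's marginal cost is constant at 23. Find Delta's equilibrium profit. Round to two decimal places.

1207.56

Solve by backward induction. Given q_S, the follower Delta maximises π_D = (162 - q_S - q_D)q_D - 23q_D.
∂π_D/∂q_D = 139 - q_S - 2q_D = 0 gives the reaction function q_D = (139 - q_S)/2.
Solace substitutes q_D(q_S) into its own profit: π_S = q_S(162 - q_S - (139 - q_S)/2) - 23q_S = (185/2 - (1/2)q_S)q_S - 23q_S.
Leader FOC: 139/2 - q_S = 0, so q_S = 139/2.
Then q_D = (139 - 139/2)/2 = 139/4.
Price P = 162 - 417/4 = 231/4.
Delta's profit: (231/4 - 23)·(139/4) = 1207.5625.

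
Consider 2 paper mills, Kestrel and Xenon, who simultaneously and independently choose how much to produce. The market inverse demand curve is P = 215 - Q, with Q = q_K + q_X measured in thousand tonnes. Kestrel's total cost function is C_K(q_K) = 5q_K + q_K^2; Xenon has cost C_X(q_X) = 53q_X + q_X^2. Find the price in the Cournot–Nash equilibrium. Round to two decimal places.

Kestrel's profit: π_K = (215 - Q)q_K - (5q_K + q_K²). Setting ∂π_K/∂q_K = 0: 210 - 4q_K - (q_X) = 0.
Xenon's first-order condition: 162 - 4q_X - (q_K) = 0.
Best responses: q_K = (210 - q_X)/4, q_X = (162 - q_K)/4.
Substituting one into the other gives q_K = 226/5 and q_X = 146/5.
Total output Q = 372/5, so price P = 215 - 372/5 = 703/5.

140.60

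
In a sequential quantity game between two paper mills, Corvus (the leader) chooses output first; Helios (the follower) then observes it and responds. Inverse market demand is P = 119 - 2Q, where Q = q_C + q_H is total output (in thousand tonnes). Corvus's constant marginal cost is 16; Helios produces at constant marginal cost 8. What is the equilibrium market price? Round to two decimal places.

39.75

Solve by backward induction. Given q_C, the follower Helios maximises π_H = (119 - 2q_C - 2q_H)q_H - 8q_H.
Setting the follower's marginal profit to zero, 111 - 2q_C - 4q_H = 0, i.e. q_H = (111 - 2q_C)/4.
The leader anticipates this reaction. Substituting into P = 119 - 2Q gives P = 127/2 - q_C, so π_C = (127/2 - q_C)q_C - 16q_C.
Leader FOC: 95/2 - 2q_C = 0, so q_C = 95/4.
Then q_H = (111 - 2·(95/4))/4 = 127/8.
Total output Q = 317/8, so price P = 119 - 2·(317/8) = 159/4.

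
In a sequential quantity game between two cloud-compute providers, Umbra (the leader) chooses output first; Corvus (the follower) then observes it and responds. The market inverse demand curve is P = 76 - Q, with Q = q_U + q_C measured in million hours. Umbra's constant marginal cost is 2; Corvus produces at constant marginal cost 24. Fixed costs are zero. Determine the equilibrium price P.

Solve by backward induction. Given q_U, the follower Corvus maximises π_C = (76 - q_U - q_C)q_C - 24q_C.
∂π_C/∂q_C = 52 - q_U - 2q_C = 0 gives the reaction function q_C = (52 - q_U)/2.
Umbra substitutes q_C(q_U) into its own profit: π_U = q_U(76 - q_U - (52 - q_U)/2) - 2q_U = (50 - (1/2)q_U)q_U - 2q_U.
Leader FOC: 48 - q_U = 0, so q_U = 48.
Then q_C = (52 - 48)/2 = 2.
Total output Q = 50, so price P = 76 - 50 = 26.

26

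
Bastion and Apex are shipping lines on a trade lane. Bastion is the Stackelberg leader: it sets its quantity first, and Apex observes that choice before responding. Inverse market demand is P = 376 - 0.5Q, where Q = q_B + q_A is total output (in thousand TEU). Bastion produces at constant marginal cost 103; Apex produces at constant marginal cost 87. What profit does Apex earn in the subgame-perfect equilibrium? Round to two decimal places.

The follower Apex best-responds to any q_B: π_A = (376 - 0.5Q)q_A - 87q_A.
Setting the follower's marginal profit to zero, 289 - (1/2)q_B - q_A = 0, i.e. q_A = (289 - (1/2)q_B).
Bastion substitutes q_A(q_B) into its own profit: π_B = q_B(376 - (1/2)q_B - (289 - (1/2)q_B)/2) - 103q_B = (463/2 - (1/4)q_B)q_B - 103q_B.
Leader FOC: 257/2 - (1/2)q_B = 0, so q_B = 257.
Then q_A = (289 - (1/2)·257) = 321/2.
Price P = 376 - (1/2)·(835/2) = 669/4.
Apex's profit: (669/4 - 87)·(321/2) = 12880.1250.

12880.13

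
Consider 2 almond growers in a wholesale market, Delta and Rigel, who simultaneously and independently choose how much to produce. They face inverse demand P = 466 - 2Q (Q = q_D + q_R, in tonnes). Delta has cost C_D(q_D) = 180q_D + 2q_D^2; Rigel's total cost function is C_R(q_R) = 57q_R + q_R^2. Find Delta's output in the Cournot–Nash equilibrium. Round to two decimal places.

Delta's profit: π_D = (466 - 2Q)q_D - (180q_D + 2q_D²). Setting ∂π_D/∂q_D = 0: 286 - 8q_D - 2(q_R) = 0.
Rigel's profit: π_R = (466 - 2Q)q_R - (57q_R + q_R²). Setting ∂π_R/∂q_R = 0: 409 - 6q_R - 2(q_D) = 0.
Rearranging gives the reaction functions q_D = (286 - 2q_R)/8 and q_R = (409 - 2q_D)/6.
Solving the pair: q_D = 449/22, q_R = 675/11.

20.41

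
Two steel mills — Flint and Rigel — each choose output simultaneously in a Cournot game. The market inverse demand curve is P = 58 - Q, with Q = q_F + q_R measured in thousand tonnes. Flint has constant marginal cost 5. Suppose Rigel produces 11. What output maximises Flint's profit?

21

With the rival's output fixed at 11, Flint's profit is π_F = (58 - 11 - q_F)q_F - (5q_F) = (47 - q_F)q_F - (5q_F).
∂π_F/∂q_F = 42 - 2q_F = 0, so q_F = 21.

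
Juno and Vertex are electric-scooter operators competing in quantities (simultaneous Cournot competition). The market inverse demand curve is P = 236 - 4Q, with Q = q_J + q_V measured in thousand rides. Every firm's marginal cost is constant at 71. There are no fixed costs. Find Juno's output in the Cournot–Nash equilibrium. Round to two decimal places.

Each firm earns π_i = (236 - 4Q)q_i - 71q_i.
First-order condition (treating rivals' output as given): 165 - 8q_i - 4q_j = 0.
By symmetry each firm produces the same amount; substituting q_j = q_i yields q_i = 165/12 = 55/4.

13.75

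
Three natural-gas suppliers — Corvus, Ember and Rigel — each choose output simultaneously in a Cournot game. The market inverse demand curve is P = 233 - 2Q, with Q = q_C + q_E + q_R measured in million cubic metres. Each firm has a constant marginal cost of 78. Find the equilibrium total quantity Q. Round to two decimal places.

A representative firm's profit is π_i = q_i(233 - 2Q) - 78q_i.
Setting ∂π_i/∂q_i = 0 with rivals' quantities fixed: 155 - 4q_i - 2·Σ_{j≠i} q_j = 0.
By symmetry each firm produces the same amount; substituting Σ_{j≠i} q_j = 2q_i yields q_i = 155/8.
Total output Q = 155/8 + 155/8 + 155/8 = 465/8.

58.13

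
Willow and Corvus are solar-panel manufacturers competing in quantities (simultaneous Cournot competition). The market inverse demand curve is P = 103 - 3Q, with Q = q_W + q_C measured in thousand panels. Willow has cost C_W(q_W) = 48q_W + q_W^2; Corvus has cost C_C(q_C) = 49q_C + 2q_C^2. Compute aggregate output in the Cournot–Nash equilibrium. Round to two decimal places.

Willow's profit: π_W = (103 - 3Q)q_W - (48q_W + q_W²). Setting ∂π_W/∂q_W = 0: 55 - 8q_W - 3(q_C) = 0.
Corvus's first-order condition: 54 - 10q_C - 3(q_W) = 0.
So q_W = (55 - 3q_C)/8 and q_C = (54 - 3q_W)/10.
Solving the pair: q_W = 388/71, q_C = 267/71.
Total output Q = 388/71 + 267/71 = 655/71.

9.23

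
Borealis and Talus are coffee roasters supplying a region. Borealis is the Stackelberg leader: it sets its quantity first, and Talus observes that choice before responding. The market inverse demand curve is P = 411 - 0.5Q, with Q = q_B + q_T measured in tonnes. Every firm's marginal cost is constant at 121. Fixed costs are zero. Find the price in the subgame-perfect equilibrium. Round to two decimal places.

The follower Talus best-responds to any q_B: π_T = (411 - 0.5Q)q_T - 121q_T.
Setting the follower's marginal profit to zero, 290 - (1/2)q_B - q_T = 0, i.e. q_T = (290 - (1/2)q_B).
The leader anticipates this reaction. Substituting into P = 411 - 0.5Q gives P = 266 - (1/4)q_B, so π_B = (266 - (1/4)q_B)q_B - 121q_B.
The leader's first-order condition 145 - (1/2)q_B = 0 yields q_B = 290.
Then q_T = (290 - (1/2)·290) = 145.
Total output Q = 435, so price P = 411 - (1/2)·435 = 387/2.

193.50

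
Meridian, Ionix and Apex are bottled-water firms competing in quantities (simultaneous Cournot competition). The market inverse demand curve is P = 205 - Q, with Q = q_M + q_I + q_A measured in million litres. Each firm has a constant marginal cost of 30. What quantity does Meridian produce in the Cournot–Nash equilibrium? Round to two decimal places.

Each firm earns π_i = (205 - Q)q_i - 30q_i.
Setting ∂π_i/∂q_i = 0 with rivals' quantities fixed: 175 - 2q_i - Σ_{j≠i} q_j = 0.
By symmetry each firm produces the same amount; substituting Σ_{j≠i} q_j = 2q_i yields q_i = 175/4.

43.75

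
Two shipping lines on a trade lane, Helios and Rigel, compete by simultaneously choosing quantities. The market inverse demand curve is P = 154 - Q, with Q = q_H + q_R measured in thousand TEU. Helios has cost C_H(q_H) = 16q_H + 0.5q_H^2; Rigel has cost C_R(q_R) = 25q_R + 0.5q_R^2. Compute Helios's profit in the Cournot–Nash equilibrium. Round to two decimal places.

Helios's profit: π_H = (154 - Q)q_H - (16q_H + (1/2)q_H²). Setting ∂π_H/∂q_H = 0: 138 - 3q_H - (q_R) = 0.
Rigel's first-order condition: 129 - 3q_R - (q_H) = 0.
So q_H = (138 - q_R)/3 and q_R = (129 - q_H)/3.
Substituting one into the other gives q_H = 285/8 and q_R = 249/8.
Price P = 154 - 267/4 = 349/4.
Helios's profit: (349/4)·(285/8) - 16·(285/8) - (1/2)(285/8)² = 1903.7109.

1903.71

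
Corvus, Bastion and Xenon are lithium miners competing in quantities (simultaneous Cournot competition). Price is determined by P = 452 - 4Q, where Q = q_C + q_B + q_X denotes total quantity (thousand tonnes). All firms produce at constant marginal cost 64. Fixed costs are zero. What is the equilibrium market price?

A representative firm's profit is π_i = q_i(452 - 4Q) - 64q_i.
Setting ∂π_i/∂q_i = 0 with rivals' quantities fixed: 388 - 8q_i - 4·Σ_{j≠i} q_j = 0.
By symmetry each firm produces the same amount; substituting Σ_{j≠i} q_j = 2q_i yields q_i = 388/16 = 97/4.
Total output Q = 291/4, so price P = 452 - 4·(291/4) = 161.

161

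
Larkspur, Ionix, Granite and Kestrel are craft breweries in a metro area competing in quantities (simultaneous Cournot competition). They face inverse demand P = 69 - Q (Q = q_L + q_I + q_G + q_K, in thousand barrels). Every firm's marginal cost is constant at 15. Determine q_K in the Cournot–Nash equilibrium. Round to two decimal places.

A representative firm's profit is π_i = q_i(69 - Q) - 15q_i.
Setting ∂π_i/∂q_i = 0 with rivals' quantities fixed: 54 - 2q_i - Σ_{j≠i} q_j = 0.
With identical firms every q_j equals q_i, so Σ_{j≠i} q_j = 3q_i and 54 = 5q_i, giving q_i = 54/5.

10.80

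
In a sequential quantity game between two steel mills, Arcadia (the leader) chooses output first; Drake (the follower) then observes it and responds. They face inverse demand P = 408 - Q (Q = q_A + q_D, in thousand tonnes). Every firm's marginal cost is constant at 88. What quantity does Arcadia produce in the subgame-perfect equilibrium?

160

The follower Drake best-responds to any q_A: π_D = (408 - Q)q_D - 88q_D.
Follower FOC: 320 - q_A - 2q_D = 0, so q_D(q_A) = (320 - q_A)/2.
Arcadia substitutes q_D(q_A) into its own profit: π_A = q_A(408 - q_A - (320 - q_A)/2) - 88q_A = (248 - (1/2)q_A)q_A - 88q_A.
Maximising: ∂π_A/∂q_A = 160 - q_A = 0, giving q_A = 160.
Then q_D = (320 - 160)/2 = 80.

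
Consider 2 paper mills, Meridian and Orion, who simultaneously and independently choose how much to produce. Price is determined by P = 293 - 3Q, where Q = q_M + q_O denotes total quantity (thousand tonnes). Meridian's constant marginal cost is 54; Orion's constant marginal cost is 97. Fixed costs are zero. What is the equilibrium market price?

Meridian's profit: π_M = (293 - 3Q)q_M - (54q_M). Setting ∂π_M/∂q_M = 0: 239 - 6q_M - 3(q_O) = 0.
Orion's first-order condition: 196 - 6q_O - 3(q_M) = 0.
Best responses: q_M = (239 - 3q_O)/6, q_O = (196 - 3q_M)/6.
Substituting one into the other gives q_M = 94/3 and q_O = 17.
Total output Q = 145/3, so price P = 293 - 3·(145/3) = 148.

148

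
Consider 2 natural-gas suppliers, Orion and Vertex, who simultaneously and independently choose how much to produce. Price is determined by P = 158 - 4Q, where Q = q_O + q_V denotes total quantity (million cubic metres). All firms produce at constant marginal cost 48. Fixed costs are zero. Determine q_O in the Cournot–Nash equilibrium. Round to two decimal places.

9.17

Each firm earns π_i = (158 - 4Q)q_i - 48q_i.
Setting ∂π_i/∂q_i = 0 with rivals' quantities fixed: 110 - 8q_i - 4q_j = 0.
With identical firms every q_j equals q_i, so q_j = q_i and 110 = 12q_i, giving q_i = 55/6.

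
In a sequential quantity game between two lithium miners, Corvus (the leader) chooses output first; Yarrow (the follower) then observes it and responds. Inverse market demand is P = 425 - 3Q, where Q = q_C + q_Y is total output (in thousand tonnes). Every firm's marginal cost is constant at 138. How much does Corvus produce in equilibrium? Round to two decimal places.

47.83

The follower Yarrow best-responds to any q_C: π_Y = (425 - 3Q)q_Y - 138q_Y.
∂π_Y/∂q_Y = 287 - 3q_C - 6q_Y = 0 gives the reaction function q_Y = (287 - 3q_C)/6.
The leader anticipates this reaction. Substituting into P = 425 - 3Q gives P = 563/2 - (3/2)q_C, so π_C = (563/2 - (3/2)q_C)q_C - 138q_C.
Leader FOC: 287/2 - 3q_C = 0, so q_C = 287/6.
Then q_Y = (287 - 3·(287/6))/6 = 287/12.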